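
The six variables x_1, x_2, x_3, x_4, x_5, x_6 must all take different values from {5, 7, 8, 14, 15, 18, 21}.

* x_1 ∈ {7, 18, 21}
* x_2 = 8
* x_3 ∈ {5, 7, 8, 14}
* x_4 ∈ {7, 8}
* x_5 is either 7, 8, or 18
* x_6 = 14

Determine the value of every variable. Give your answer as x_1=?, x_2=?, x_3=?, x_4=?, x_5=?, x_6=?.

x_1=21, x_2=8, x_3=5, x_4=7, x_5=18, x_6=14

x_2's domain is down to {8}, so x_2 = 8. Strike 8 from x_3, x_4, x_5.
That leaves x_4 = 7. Strike 7 from x_1, x_3, x_5.
x_5 has just one choice, so x_5 = 18. Remove 18 from x_1.
x_6's domain is down to {14}, so x_6 = 14. So x_3 can't be 14.
x_1's domain is down to {21}, so x_1 = 21.
x_3 has just one choice, so x_3 = 5.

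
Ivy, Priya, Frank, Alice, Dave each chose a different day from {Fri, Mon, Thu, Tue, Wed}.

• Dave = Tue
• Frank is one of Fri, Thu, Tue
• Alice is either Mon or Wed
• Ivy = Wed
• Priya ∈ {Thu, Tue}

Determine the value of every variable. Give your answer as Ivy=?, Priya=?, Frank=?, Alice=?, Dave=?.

Ivy=Wed, Priya=Thu, Frank=Fri, Alice=Mon, Dave=Tue

Ivy's domain is down to {Wed}, so Ivy = Wed. Strike Wed from Alice.
Alice has just one choice, so Alice = Mon.
Dave must be Tue (only option left). Eliminate Tue elsewhere: Priya, Frank.
Priya must be Thu (only option left). Remove Thu from Frank.
Frank must be Fri (only option left).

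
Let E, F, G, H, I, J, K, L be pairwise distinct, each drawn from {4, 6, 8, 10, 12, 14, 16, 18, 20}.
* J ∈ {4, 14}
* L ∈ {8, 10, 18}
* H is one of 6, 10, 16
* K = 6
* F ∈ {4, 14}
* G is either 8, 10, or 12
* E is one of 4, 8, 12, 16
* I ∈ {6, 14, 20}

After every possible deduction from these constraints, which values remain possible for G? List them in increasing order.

8, 10, 12

K must be 6 (only option left). Remove 6 from H, I.
F and J share exactly the 2 values {4, 14}; by pigeonhole those values go to them, so strike 4, 14 from E, I.
I's domain is down to {20}, so I = 20.
No further eliminations apply; G can still be any of 8, 10, 12.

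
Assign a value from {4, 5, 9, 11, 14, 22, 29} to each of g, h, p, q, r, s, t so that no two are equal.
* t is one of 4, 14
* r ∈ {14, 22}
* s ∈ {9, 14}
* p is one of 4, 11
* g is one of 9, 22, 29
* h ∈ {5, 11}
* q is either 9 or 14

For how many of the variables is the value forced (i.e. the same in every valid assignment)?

5

The 7 variables draw from only 7 values {4, 5, 9, 11, 14, 22, 29}, so each is used; only h can be 5, hence h = 5.
The 6 still-open variables draw from only 6 values {4, 9, 11, 14, 22, 29}, so each is used; only p can be 11, hence p = 11.
Among the 5 still-open variables, 4 fits only t (and all 5 values in {4, 9, 14, 22, 29} must be used), so t = 4.
The 4 still-open variables together cover exactly {9, 14, 22, 29} — 4 values for 4 variables — and 29 appears only in g's list, so g = 29.
The 3 still-open variables draw from only 3 values {9, 14, 22}, so each is used; only r can be 22, hence r = 22.
Determined: g=29, h=5, p=11, r=22, t=4. The other variables each still have more than one consistent value. That makes 5.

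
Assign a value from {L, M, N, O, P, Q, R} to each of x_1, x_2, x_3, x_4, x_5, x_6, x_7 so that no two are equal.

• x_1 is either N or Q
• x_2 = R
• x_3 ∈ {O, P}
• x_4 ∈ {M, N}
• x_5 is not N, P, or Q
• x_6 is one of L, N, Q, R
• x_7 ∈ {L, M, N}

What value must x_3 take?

P

x_2 must be R (only option left). Eliminate R elsewhere: x_5, x_6.
The 6 still-open variables together cover exactly {L, M, N, O, P, Q} — 6 values for 6 variables — and P appears only in x_3's list, so x_3 = P.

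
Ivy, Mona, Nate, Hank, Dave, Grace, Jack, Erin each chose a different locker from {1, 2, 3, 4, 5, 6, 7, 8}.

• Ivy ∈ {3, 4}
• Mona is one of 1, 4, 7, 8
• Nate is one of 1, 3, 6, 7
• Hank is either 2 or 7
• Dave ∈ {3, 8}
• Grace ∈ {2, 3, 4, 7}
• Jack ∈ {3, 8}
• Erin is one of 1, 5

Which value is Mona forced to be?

1

Among the 8 variables, 5 fits only Erin (and all 8 values in {1, 2, 3, 4, 5, 6, 7, 8} must be used), so Erin = 5.
The 7 still-open variables draw from only 7 values {1, 2, 3, 4, 6, 7, 8}, so each is used; only Nate can be 6, hence Nate = 6.
The 6 still-open variables draw from only 6 values {1, 2, 3, 4, 7, 8}, so each is used; only Mona can be 1, hence Mona = 1.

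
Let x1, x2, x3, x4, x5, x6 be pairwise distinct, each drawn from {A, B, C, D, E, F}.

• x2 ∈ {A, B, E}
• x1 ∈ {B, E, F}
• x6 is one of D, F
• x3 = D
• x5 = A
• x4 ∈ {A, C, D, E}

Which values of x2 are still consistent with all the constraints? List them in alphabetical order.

B, E

x3 must be D (only option left). Eliminate D elsewhere: x4, x6.
x5 must be A (only option left). Remove A from x2, x4.
x6 has just one choice, so x6 = F. Eliminate F elsewhere: x1.
The 3 still-open variables draw from only 3 values {B, C, E}, so each is used; only x4 can be C, hence x4 = C.
No further eliminations apply; x2 can still be any of B, E.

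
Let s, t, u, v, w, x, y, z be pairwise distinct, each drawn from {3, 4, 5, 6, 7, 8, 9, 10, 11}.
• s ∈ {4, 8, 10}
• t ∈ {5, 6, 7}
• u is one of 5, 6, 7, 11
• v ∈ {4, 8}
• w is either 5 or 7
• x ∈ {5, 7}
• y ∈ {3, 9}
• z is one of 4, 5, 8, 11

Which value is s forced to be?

The 2 variables w and x are confined to {5, 7}, which locks those values in; drop them from t, u, z.
t has just one choice, so t = 6. Strike 6 from u.
u has just one choice, so u = 11. Eliminate 11 elsewhere: z.
v and z share exactly the 2 values {4, 8}; by pigeonhole those values go to them, so strike 4, 8 from s.
So s = 10.

10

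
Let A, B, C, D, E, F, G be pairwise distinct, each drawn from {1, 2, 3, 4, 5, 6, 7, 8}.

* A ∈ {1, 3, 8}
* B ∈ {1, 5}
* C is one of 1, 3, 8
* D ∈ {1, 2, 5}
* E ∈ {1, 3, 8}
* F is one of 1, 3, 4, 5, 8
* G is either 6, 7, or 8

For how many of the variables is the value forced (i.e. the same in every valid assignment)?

The 3 variables A, C, E are confined to {1, 3, 8}, which locks those values in; drop them from B, D, F, G.
That leaves B = 5. Remove 5 from D, F.
That leaves D = 2.
F must be 4 (only option left).
Determined: B=5, D=2, F=4. The other variables each still have more than one consistent value. That makes 3.

3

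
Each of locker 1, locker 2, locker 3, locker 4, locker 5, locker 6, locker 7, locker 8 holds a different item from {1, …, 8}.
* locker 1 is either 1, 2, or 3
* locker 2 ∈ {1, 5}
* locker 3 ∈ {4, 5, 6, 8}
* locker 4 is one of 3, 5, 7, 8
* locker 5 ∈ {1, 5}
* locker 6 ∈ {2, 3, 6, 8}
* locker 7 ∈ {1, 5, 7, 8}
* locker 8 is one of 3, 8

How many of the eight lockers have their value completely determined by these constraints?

3

The 8 variables draw from only 8 values {1, 2, 3, 4, 5, 6, 7, 8}, so each is used; only locker 3 can be 4, hence locker 3 = 4.
The 7 still-open variables draw from only 7 values {1, 2, 3, 5, 6, 7, 8}, so each is used; only locker 6 can be 6, hence locker 6 = 6.
The 6 still-open variables together cover exactly {1, 2, 3, 5, 7, 8} — 6 values for 6 variables — and 2 appears only in locker 1's list, so locker 1 = 2.
locker 2 and locker 5 between them cover only {1, 5} — a naked pair. Remove those values from locker 4, locker 7.
Determined: locker 1=2, locker 3=4, locker 6=6. The other lockers each still have more than one consistent value. That makes 3.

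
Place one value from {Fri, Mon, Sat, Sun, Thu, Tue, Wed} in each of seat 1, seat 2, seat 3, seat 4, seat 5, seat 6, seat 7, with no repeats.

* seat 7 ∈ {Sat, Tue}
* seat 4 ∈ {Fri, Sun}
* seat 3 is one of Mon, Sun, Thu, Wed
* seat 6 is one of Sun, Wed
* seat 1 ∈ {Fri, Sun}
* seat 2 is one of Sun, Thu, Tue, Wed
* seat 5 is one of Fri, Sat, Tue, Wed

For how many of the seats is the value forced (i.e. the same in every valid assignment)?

The 7 variables together cover exactly {Fri, Mon, Sat, Sun, Thu, Tue, Wed} — 7 values for 7 variables — and Mon appears only in seat 3's list, so seat 3 = Mon.
The 6 still-open variables draw from only 6 values {Fri, Sat, Sun, Thu, Tue, Wed}, so each is used; only seat 2 can be Thu, hence seat 2 = Thu.
The 2 variables seat 1 and seat 4 are confined to {Fri, Sun}, which locks those values in; drop them from seat 5, seat 6.
seat 6 must be Wed (only option left). Eliminate Wed elsewhere: seat 5.
Determined: seat 2=Thu, seat 3=Mon, seat 6=Wed. The other seats each still have more than one consistent value. That makes 3.

3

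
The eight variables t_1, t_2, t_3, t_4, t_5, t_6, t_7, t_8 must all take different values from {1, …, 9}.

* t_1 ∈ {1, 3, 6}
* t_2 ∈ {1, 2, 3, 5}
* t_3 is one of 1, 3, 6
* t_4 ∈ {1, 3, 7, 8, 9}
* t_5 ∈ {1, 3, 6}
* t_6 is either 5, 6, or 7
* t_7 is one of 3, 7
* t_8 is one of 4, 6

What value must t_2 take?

2

t_1, t_3, t_5 between them cover only {1, 3, 6} — a naked triple. Remove those values from t_2, t_4, t_6, t_7, t_8.
t_7 has just one choice, so t_7 = 7. Remove 7 from t_4, t_6.
t_8 must be 4 (only option left).
t_6 must be 5 (only option left). So t_2 can't be 5.
So t_2 = 2.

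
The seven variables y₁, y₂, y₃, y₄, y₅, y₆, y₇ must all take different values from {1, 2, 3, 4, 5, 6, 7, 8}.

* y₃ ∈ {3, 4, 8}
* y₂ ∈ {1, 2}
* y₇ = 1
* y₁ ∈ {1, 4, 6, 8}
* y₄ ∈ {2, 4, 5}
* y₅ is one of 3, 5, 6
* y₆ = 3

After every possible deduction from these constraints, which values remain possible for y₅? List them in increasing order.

y₆ must be 3 (only option left). Eliminate 3 elsewhere: y₃, y₅.
y₇'s domain is down to {1}, so y₇ = 1. Eliminate 1 elsewhere: y₁, y₂.
That leaves y₂ = 2. Remove 2 from y₄.
No further eliminations apply; y₅ can still be any of 5, 6.

5, 6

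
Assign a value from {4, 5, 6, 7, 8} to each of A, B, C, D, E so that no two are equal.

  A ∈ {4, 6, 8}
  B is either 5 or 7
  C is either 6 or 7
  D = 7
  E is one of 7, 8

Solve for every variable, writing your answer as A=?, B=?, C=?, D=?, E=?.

D's domain is down to {7}, so D = 7. Remove 7 from B, C, E.
E has just one choice, so E = 8. So A can't be 8.
B has just one choice, so B = 5.
C's domain is down to {6}, so C = 6. So A can't be 6.
A's domain is down to {4}, so A = 4.

A=4, B=5, C=6, D=7, E=8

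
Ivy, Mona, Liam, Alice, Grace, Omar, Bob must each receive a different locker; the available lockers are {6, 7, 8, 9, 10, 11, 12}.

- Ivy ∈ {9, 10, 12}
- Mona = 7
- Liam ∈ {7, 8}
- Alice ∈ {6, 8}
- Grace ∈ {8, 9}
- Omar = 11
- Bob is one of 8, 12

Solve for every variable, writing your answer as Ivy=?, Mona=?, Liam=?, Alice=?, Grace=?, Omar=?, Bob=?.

Ivy=10, Mona=7, Liam=8, Alice=6, Grace=9, Omar=11, Bob=12

Mona must be 7 (only option left). Remove 7 from Liam.
Liam has just one choice, so Liam = 8. Remove 8 from Alice, Grace, Bob.
That leaves Alice = 6.
Grace must be 9 (only option left). Remove 9 from Ivy.
That leaves Omar = 11.
Bob must be 12 (only option left). So Ivy can't be 12.
Ivy has just one choice, so Ivy = 10.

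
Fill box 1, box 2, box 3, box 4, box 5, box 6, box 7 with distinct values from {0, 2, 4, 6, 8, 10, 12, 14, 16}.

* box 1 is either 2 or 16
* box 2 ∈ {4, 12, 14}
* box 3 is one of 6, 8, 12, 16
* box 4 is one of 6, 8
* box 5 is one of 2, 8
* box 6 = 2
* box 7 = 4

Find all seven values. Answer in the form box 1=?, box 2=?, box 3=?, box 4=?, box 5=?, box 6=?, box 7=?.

box 1=16, box 2=14, box 3=12, box 4=6, box 5=8, box 6=2, box 7=4

box 6's domain is down to {2}, so box 6 = 2. So box 1, box 5 can't be 2.
box 7 must be 4 (only option left). Eliminate 4 elsewhere: box 2.
That leaves box 1 = 16. So box 3 can't be 16.
That leaves box 5 = 8. Strike 8 from box 3, box 4.
That leaves box 4 = 6. Remove 6 from box 3.
box 3's domain is down to {12}, so box 3 = 12. Eliminate 12 elsewhere: box 2.
box 2 must be 14 (only option left).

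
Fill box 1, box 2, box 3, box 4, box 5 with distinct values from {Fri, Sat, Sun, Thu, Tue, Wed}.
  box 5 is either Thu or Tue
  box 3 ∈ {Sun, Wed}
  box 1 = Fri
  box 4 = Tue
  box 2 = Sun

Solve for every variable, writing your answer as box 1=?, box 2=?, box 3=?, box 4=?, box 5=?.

box 1=Fri, box 2=Sun, box 3=Wed, box 4=Tue, box 5=Thu

box 1 has just one choice, so box 1 = Fri.
box 2 must be Sun (only option left). Remove Sun from box 3.
That leaves box 3 = Wed.
box 4 has just one choice, so box 4 = Tue. Remove Tue from box 5.
box 5 has just one choice, so box 5 = Thu.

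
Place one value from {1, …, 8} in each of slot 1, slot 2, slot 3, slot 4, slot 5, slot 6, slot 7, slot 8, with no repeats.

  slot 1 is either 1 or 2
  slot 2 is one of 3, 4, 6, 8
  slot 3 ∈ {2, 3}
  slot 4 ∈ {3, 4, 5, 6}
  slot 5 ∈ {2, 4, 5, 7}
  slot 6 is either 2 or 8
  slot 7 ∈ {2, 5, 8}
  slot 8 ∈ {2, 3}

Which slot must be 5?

slot 7

The 8 variables draw from only 8 values {1, 2, 3, 4, 5, 6, 7, 8}, so each is used; only slot 1 can be 1, hence slot 1 = 1.
The 7 still-open variables together cover exactly {2, 3, 4, 5, 6, 7, 8} — 7 values for 7 variables — and 7 appears only in slot 5's list, so slot 5 = 7.
slot 3 and slot 8 between them cover only {2, 3} — a naked pair. Remove those values from slot 2, slot 4, slot 6, slot 7.
slot 6 must be 8 (only option left). Eliminate 8 elsewhere: slot 2, slot 7.
So 5 goes to slot 7.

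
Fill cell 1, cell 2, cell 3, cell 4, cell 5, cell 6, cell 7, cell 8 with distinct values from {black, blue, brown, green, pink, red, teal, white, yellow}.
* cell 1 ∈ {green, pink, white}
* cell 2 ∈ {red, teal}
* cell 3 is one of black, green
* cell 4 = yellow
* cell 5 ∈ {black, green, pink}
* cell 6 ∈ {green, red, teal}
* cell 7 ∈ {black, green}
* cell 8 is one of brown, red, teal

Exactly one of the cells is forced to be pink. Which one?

cell 5

cell 4 must be yellow (only option left).
The 7 still-open variables together cover exactly {black, brown, green, pink, red, teal, white} — 7 values for 7 variables — and brown appears only in cell 8's list, so cell 8 = brown.
The 6 still-open variables together cover exactly {black, green, pink, red, teal, white} — 6 values for 6 variables — and white appears only in cell 1's list, so cell 1 = white.
The 5 still-open variables draw from only 5 values {black, green, pink, red, teal}, so each is used; only cell 5 can be pink, hence cell 5 = pink.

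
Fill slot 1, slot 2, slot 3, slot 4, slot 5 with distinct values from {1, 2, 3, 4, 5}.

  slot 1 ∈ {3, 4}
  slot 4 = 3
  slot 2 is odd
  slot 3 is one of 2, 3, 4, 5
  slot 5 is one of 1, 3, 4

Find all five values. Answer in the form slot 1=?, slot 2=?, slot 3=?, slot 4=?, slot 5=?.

slot 4's domain is down to {3}, so slot 4 = 3. Eliminate 3 elsewhere: slot 1, slot 2, slot 3, slot 5.
That leaves slot 1 = 4. Remove 4 from slot 3, slot 5.
slot 5 must be 1 (only option left). Remove 1 from slot 2.
slot 2's domain is down to {5}, so slot 2 = 5. Remove 5 from slot 3.
That leaves slot 3 = 2.

slot 1=4, slot 2=5, slot 3=2, slot 4=3, slot 5=1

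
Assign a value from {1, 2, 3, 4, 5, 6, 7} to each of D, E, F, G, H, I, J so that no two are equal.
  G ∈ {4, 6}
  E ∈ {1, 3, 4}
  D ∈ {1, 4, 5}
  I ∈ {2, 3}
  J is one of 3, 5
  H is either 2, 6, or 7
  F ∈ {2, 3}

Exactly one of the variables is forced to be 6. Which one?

The 7 variables together cover exactly {1, 2, 3, 4, 5, 6, 7} — 7 values for 7 variables — and 7 appears only in H's list, so H = 7.
The 6 still-open variables draw from only 6 values {1, 2, 3, 4, 5, 6}, so each is used; only G can be 6, hence G = 6.

G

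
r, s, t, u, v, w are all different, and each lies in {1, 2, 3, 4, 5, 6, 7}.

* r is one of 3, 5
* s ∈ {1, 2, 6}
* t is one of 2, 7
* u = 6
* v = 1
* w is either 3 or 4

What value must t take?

u's domain is down to {6}, so u = 6. Strike 6 from s.
v must be 1 (only option left). Eliminate 1 elsewhere: s.
s must be 2 (only option left). Eliminate 2 elsewhere: t.
So t = 7.

7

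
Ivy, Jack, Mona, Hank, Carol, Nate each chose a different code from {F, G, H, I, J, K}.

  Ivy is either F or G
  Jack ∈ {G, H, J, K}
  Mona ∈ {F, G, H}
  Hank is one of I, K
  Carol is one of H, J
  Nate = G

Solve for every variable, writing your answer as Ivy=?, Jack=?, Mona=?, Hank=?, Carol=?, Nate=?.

Nate has just one choice, so Nate = G. So Ivy, Jack, Mona can't be G.
That leaves Ivy = F. So Mona can't be F.
Mona must be H (only option left). Strike H from Jack, Carol.
Carol's domain is down to {J}, so Carol = J. So Jack can't be J.
Jack has just one choice, so Jack = K. Strike K from Hank.
That leaves Hank = I.

Ivy=F, Jack=K, Mona=H, Hank=I, Carol=J, Nate=G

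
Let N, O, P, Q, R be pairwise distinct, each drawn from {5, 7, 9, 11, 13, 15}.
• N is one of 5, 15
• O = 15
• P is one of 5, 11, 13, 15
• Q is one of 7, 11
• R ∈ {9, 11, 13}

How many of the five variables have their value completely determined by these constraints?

2

O's domain is down to {15}, so O = 15. Remove 15 from N, P.
N's domain is down to {5}, so N = 5. So P can't be 5.
Determined: N=5, O=15. The other variables each still have more than one consistent value. That makes 2.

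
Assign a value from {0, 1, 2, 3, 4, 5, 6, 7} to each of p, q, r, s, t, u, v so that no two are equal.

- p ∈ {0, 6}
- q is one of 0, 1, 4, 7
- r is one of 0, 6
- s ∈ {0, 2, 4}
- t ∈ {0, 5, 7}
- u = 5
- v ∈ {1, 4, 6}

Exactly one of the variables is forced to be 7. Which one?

u's domain is down to {5}, so u = 5. Strike 5 from t.
The 6 still-open variables together cover exactly {0, 1, 2, 4, 6, 7} — 6 values for 6 variables — and 2 appears only in s's list, so s = 2.
The 2 variables p and r are confined to {0, 6}, which locks those values in; drop them from q, t, v.
So 7 goes to t.

t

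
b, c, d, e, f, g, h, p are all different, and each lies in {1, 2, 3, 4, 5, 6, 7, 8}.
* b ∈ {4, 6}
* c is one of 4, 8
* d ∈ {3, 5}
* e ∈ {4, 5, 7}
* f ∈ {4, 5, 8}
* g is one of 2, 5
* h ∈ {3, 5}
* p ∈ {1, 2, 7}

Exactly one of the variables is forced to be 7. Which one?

e

The 8 variables draw from only 8 values {1, 2, 3, 4, 5, 6, 7, 8}, so each is used; only p can be 1, hence p = 1.
The 7 still-open variables together cover exactly {2, 3, 4, 5, 6, 7, 8} — 7 values for 7 variables — and 2 appears only in g's list, so g = 2.
Among the 6 still-open variables, 6 fits only b (and all 6 values in {3, 4, 5, 6, 7, 8} must be used), so b = 6.
The 5 still-open variables together cover exactly {3, 4, 5, 7, 8} — 5 values for 5 variables — and 7 appears only in e's list, so e = 7.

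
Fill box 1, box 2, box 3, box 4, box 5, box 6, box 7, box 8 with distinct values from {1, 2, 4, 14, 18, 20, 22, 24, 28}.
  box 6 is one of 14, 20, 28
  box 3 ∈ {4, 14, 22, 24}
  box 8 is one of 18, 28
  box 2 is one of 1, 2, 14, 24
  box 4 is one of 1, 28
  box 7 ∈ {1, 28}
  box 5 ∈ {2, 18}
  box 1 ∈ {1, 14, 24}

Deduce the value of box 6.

20

The 2 variables box 4 and box 7 are confined to {1, 28}, which locks those values in; drop them from box 1, box 2, box 6, box 8.
box 8 has just one choice, so box 8 = 18. Remove 18 from box 5.
box 5 has just one choice, so box 5 = 2. So box 2 can't be 2.
box 1 and box 2 share exactly the 2 values {14, 24}; by pigeonhole those values go to them, so strike 14, 24 from box 3, box 6.
So box 6 = 20.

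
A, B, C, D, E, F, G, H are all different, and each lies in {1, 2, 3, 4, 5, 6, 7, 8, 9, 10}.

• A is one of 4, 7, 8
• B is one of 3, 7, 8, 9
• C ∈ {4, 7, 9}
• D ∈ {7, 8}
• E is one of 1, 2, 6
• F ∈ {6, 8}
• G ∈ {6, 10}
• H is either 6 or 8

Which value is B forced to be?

3

F and H share exactly the 2 values {6, 8}; by pigeonhole those values go to them, so strike 6, 8 from A, B, D, E, G.
D must be 7 (only option left). So A, B, C can't be 7.
G's domain is down to {10}, so G = 10.
That leaves A = 4. Remove 4 from C.
C's domain is down to {9}, so C = 9. Remove 9 from B.
So B = 3.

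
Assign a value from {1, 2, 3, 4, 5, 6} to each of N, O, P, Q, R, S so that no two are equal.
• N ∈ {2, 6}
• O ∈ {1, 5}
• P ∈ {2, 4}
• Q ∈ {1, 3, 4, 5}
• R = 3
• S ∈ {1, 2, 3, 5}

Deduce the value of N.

R must be 3 (only option left). So Q, S can't be 3.
The 5 still-open variables draw from only 5 values {1, 2, 4, 5, 6}, so each is used; only N can be 6, hence N = 6.

6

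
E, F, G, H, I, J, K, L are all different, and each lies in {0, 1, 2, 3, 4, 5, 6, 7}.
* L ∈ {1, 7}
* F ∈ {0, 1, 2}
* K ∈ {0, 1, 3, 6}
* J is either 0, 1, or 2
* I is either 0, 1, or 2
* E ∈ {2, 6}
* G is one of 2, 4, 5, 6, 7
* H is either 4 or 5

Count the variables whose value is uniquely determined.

Among the 8 variables, 3 fits only K (and all 8 values in {0, 1, 2, 3, 4, 5, 6, 7} must be used), so K = 3.
The 3 variables F, I, J are confined to {0, 1, 2}, which locks those values in; drop them from E, G, L.
E must be 6 (only option left). Eliminate 6 elsewhere: G.
L has just one choice, so L = 7. So G can't be 7.
Determined: E=6, K=3, L=7. The other variables each still have more than one consistent value. That makes 3.

3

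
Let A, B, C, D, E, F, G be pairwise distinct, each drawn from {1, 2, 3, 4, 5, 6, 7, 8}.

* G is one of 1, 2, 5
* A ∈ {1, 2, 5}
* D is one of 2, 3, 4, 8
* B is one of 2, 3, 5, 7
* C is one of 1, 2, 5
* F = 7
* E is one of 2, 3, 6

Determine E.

F must be 7 (only option left). Remove 7 from B.
A, C, G between them cover only {1, 2, 5} — a naked triple. Remove those values from B, D, E.
B's domain is down to {3}, so B = 3. Eliminate 3 elsewhere: D, E.
So E = 6.

6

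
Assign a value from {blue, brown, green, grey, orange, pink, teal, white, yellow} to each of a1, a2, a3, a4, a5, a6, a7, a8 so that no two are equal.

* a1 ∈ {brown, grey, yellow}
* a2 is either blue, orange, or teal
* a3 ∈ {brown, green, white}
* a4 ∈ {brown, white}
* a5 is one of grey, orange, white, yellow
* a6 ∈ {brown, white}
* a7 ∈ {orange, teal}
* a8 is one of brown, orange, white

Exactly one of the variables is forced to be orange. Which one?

The 8 variables draw from only 8 values {blue, brown, green, grey, orange, teal, white, yellow}, so each is used; only a2 can be blue, hence a2 = blue.
The 7 still-open variables together cover exactly {brown, green, grey, orange, teal, white, yellow} — 7 values for 7 variables — and green appears only in a3's list, so a3 = green.
The 6 still-open variables together cover exactly {brown, grey, orange, teal, white, yellow} — 6 values for 6 variables — and teal appears only in a7's list, so a7 = teal.
a4 and a6 share exactly the 2 values {brown, white}; by pigeonhole those values go to them, so strike brown, white from a1, a5, a8.
So orange goes to a8.

a8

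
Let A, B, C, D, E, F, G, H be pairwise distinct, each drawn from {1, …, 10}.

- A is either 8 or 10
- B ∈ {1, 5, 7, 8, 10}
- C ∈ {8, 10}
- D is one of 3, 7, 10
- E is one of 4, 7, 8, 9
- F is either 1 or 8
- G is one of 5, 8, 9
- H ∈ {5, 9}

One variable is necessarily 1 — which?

F

The 8 variables together cover exactly {1, 3, 4, 5, 7, 8, 9, 10} — 8 values for 8 variables — and 3 appears only in D's list, so D = 3.
The 7 still-open variables draw from only 7 values {1, 4, 5, 7, 8, 9, 10}, so each is used; only E can be 4, hence E = 4.
Among the 6 still-open variables, 7 fits only B (and all 6 values in {1, 5, 7, 8, 9, 10} must be used), so B = 7.
The 5 still-open variables draw from only 5 values {1, 5, 8, 9, 10}, so each is used; only F can be 1, hence F = 1.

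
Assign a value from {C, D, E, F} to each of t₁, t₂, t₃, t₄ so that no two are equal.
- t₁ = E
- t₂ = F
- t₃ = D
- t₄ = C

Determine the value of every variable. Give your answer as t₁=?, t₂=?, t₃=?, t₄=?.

t₁ has just one choice, so t₁ = E.
t₂ has just one choice, so t₂ = F.
t₃ must be D (only option left).
t₄'s domain is down to {C}, so t₄ = C.

t₁=E, t₂=F, t₃=D, t₄=C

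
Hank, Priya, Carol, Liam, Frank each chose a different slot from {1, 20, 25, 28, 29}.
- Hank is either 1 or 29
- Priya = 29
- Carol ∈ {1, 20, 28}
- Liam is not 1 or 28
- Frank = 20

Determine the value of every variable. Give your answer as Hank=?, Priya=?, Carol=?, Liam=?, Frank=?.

Hank=1, Priya=29, Carol=28, Liam=25, Frank=20

Priya must be 29 (only option left). Remove 29 from Hank, Liam.
Frank's domain is down to {20}, so Frank = 20. So Carol, Liam can't be 20.
Hank must be 1 (only option left). So Carol can't be 1.
Carol has just one choice, so Carol = 28.
Liam's domain is down to {25}, so Liam = 25.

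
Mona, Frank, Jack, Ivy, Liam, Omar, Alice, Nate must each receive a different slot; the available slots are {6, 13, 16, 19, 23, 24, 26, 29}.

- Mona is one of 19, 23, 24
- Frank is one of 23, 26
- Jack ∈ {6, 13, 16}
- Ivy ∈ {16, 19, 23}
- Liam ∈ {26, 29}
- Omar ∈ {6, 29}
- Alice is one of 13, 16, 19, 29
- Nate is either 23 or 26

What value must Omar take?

6

The 8 variables draw from only 8 values {6, 13, 16, 19, 23, 24, 26, 29}, so each is used; only Mona can be 24, hence Mona = 24.
The 2 variables Frank and Nate are confined to {23, 26}, which locks those values in; drop them from Ivy, Liam.
Liam's domain is down to {29}, so Liam = 29. Remove 29 from Omar, Alice.
So Omar = 6.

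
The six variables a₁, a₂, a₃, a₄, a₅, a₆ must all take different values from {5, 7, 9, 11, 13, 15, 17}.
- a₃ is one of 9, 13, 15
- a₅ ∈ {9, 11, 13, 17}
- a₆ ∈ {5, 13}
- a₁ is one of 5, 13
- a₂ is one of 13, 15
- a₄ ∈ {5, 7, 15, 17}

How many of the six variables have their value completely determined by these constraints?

2

a₁ and a₆ share exactly the 2 values {5, 13}; by pigeonhole those values go to them, so strike 5, 13 from a₂, a₃, a₄, a₅.
a₂ must be 15 (only option left). Remove 15 from a₃, a₄.
a₃'s domain is down to {9}, so a₃ = 9. So a₅ can't be 9.
Determined: a₂=15, a₃=9. The other variables each still have more than one consistent value. That makes 2.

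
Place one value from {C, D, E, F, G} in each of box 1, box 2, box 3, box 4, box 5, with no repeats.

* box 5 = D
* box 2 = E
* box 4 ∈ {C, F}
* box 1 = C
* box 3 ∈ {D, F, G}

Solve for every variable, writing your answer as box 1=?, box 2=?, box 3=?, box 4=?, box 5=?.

box 1's domain is down to {C}, so box 1 = C. Remove C from box 4.
That leaves box 2 = E.
box 4 has just one choice, so box 4 = F. So box 3 can't be F.
box 5 has just one choice, so box 5 = D. Eliminate D elsewhere: box 3.
box 3 must be G (only option left).

box 1=C, box 2=E, box 3=G, box 4=F, box 5=D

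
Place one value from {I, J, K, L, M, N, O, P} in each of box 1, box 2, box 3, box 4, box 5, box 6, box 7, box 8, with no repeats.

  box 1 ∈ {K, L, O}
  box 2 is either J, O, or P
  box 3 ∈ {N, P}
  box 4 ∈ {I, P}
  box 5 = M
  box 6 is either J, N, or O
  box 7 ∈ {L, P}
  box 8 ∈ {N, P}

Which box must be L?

box 7

box 5 must be M (only option left).
Among the 7 still-open variables, I fits only box 4 (and all 7 values in {I, J, K, L, N, O, P} must be used), so box 4 = I.
Among the 6 still-open variables, K fits only box 1 (and all 6 values in {J, K, L, N, O, P} must be used), so box 1 = K.
Among the 5 still-open variables, L fits only box 7 (and all 5 values in {J, L, N, O, P} must be used), so box 7 = L.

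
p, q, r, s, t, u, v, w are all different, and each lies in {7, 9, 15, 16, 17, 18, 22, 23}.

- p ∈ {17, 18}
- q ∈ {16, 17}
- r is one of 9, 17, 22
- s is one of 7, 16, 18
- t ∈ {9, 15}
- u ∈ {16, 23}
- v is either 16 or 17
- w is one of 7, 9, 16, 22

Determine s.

Among the 8 variables, 15 fits only t (and all 8 values in {7, 9, 15, 16, 17, 18, 22, 23} must be used), so t = 15.
The 7 still-open variables draw from only 7 values {7, 9, 16, 17, 18, 22, 23}, so each is used; only u can be 23, hence u = 23.
The 2 variables q and v are confined to {16, 17}, which locks those values in; drop them from p, r, s, w.
That leaves p = 18. Remove 18 from s.
So s = 7.

7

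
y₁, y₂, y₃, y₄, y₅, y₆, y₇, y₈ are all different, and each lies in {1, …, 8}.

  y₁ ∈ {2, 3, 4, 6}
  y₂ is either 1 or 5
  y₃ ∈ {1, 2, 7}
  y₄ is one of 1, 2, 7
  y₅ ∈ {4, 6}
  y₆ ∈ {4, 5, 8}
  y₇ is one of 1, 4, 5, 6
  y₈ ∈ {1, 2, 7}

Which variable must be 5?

y₂

Among the 8 variables, 3 fits only y₁ (and all 8 values in {1, 2, 3, 4, 5, 6, 7, 8} must be used), so y₁ = 3.
The 7 still-open variables together cover exactly {1, 2, 4, 5, 6, 7, 8} — 7 values for 7 variables — and 8 appears only in y₆'s list, so y₆ = 8.
y₃, y₄, y₈ between them cover only {1, 2, 7} — a naked triple. Remove those values from y₂, y₇.
So 5 goes to y₂.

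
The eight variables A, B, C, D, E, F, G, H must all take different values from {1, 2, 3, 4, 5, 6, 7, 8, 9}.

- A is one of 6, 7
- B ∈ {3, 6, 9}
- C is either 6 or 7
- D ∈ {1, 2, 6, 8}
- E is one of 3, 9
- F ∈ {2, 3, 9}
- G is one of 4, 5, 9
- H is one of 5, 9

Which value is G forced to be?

The 2 variables A and C are confined to {6, 7}, which locks those values in; drop them from B, D.
B and E share exactly the 2 values {3, 9}; by pigeonhole those values go to them, so strike 3, 9 from F, G, H.
That leaves F = 2. Eliminate 2 elsewhere: D.
H's domain is down to {5}, so H = 5. Remove 5 from G.
So G = 4.

4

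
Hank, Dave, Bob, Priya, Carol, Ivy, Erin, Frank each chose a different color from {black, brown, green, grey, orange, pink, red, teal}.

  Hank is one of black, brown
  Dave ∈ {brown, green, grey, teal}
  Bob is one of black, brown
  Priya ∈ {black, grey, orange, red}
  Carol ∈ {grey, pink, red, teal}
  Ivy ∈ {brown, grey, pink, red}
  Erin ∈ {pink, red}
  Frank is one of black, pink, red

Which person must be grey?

The 8 variables draw from only 8 values {black, brown, green, grey, orange, pink, red, teal}, so each is used; only Dave can be green, hence Dave = green.
The 7 still-open variables together cover exactly {black, brown, grey, orange, pink, red, teal} — 7 values for 7 variables — and orange appears only in Priya's list, so Priya = orange.
The 6 still-open variables draw from only 6 values {black, brown, grey, pink, red, teal}, so each is used; only Carol can be teal, hence Carol = teal.
The 5 still-open variables together cover exactly {black, brown, grey, pink, red} — 5 values for 5 variables — and grey appears only in Ivy's list, so Ivy = grey.

Ivy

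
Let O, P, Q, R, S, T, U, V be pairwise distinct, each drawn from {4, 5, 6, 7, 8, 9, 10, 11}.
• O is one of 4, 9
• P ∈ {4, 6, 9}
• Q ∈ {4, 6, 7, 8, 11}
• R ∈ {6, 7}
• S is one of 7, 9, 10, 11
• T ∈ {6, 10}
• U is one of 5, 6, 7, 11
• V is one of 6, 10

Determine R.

Among the 8 variables, 5 fits only U (and all 8 values in {4, 5, 6, 7, 8, 9, 10, 11} must be used), so U = 5.
Among the 7 still-open variables, 8 fits only Q (and all 7 values in {4, 6, 7, 8, 9, 10, 11} must be used), so Q = 8.
The 6 still-open variables draw from only 6 values {4, 6, 7, 9, 10, 11}, so each is used; only S can be 11, hence S = 11.
The 5 still-open variables together cover exactly {4, 6, 7, 9, 10} — 5 values for 5 variables — and 7 appears only in R's list, so R = 7.

7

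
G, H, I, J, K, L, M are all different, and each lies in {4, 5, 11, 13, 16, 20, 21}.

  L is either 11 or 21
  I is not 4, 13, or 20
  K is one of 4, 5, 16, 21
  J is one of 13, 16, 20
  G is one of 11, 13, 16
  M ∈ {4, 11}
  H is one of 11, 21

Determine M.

Among the 7 variables, 20 fits only J (and all 7 values in {4, 5, 11, 13, 16, 20, 21} must be used), so J = 20.
The 6 still-open variables draw from only 6 values {4, 5, 11, 13, 16, 21}, so each is used; only G can be 13, hence G = 13.
The 2 variables H and L are confined to {11, 21}, which locks those values in; drop them from I, K, M.
So M = 4.

4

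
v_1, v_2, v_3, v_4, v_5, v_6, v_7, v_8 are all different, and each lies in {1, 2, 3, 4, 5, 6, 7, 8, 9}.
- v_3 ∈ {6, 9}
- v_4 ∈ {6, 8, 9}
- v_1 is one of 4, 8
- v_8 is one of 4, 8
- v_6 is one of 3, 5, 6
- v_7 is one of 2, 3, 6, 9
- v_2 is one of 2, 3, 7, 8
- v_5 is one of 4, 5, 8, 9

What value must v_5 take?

The 8 variables draw from only 8 values {2, 3, 4, 5, 6, 7, 8, 9}, so each is used; only v_2 can be 7, hence v_2 = 7.
The 7 still-open variables draw from only 7 values {2, 3, 4, 5, 6, 8, 9}, so each is used; only v_7 can be 2, hence v_7 = 2.
Among the 6 still-open variables, 3 fits only v_6 (and all 6 values in {3, 4, 5, 6, 8, 9} must be used), so v_6 = 3.
The 5 still-open variables draw from only 5 values {4, 5, 6, 8, 9}, so each is used; only v_5 can be 5, hence v_5 = 5.

5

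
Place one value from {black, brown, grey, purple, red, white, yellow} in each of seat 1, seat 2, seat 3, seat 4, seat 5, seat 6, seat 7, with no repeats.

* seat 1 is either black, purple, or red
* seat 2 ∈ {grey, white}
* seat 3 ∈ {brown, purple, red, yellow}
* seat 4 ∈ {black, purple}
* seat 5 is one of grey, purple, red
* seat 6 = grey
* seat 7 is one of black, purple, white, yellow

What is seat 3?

seat 6 must be grey (only option left). Strike grey from seat 2, seat 5.
seat 2 must be white (only option left). Remove white from seat 7.
The 5 still-open variables together cover exactly {black, brown, purple, red, yellow} — 5 values for 5 variables — and brown appears only in seat 3's list, so seat 3 = brown.

brown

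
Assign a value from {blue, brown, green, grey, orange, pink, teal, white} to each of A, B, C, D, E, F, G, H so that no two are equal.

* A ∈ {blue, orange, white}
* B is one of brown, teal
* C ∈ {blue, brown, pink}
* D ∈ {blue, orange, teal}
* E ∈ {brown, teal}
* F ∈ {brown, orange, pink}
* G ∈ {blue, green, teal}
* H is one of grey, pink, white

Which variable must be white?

The 8 variables draw from only 8 values {blue, brown, green, grey, orange, pink, teal, white}, so each is used; only G can be green, hence G = green.
The 7 still-open variables together cover exactly {blue, brown, grey, orange, pink, teal, white} — 7 values for 7 variables — and grey appears only in H's list, so H = grey.
Among the 6 still-open variables, white fits only A (and all 6 values in {blue, brown, orange, pink, teal, white} must be used), so A = white.

A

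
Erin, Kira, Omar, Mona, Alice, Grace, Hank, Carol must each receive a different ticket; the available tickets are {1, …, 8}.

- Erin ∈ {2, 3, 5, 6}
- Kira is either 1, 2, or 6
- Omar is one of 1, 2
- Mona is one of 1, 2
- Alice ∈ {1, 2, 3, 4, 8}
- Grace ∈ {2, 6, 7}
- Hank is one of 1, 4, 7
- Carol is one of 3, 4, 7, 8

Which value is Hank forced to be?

4

Among the 8 variables, 5 fits only Erin (and all 8 values in {1, 2, 3, 4, 5, 6, 7, 8} must be used), so Erin = 5.
Omar and Mona between them cover only {1, 2} — a naked pair. Remove those values from Kira, Alice, Grace, Hank.
Kira must be 6 (only option left). Eliminate 6 elsewhere: Grace.
Grace has just one choice, so Grace = 7. Strike 7 from Hank, Carol.
So Hank = 4.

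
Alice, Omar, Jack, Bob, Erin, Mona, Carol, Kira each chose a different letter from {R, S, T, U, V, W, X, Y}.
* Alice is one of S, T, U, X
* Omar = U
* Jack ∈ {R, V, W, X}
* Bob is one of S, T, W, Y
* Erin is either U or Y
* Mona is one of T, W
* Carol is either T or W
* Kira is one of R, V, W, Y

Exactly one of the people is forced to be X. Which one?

Omar has just one choice, so Omar = U. Remove U from Alice, Erin.
Erin must be Y (only option left). Strike Y from Bob, Kira.
Mona and Carol share exactly the 2 values {T, W}; by pigeonhole those values go to them, so strike T, W from Alice, Jack, Bob, Kira.
That leaves Bob = S. Remove S from Alice.
So X goes to Alice.

Alice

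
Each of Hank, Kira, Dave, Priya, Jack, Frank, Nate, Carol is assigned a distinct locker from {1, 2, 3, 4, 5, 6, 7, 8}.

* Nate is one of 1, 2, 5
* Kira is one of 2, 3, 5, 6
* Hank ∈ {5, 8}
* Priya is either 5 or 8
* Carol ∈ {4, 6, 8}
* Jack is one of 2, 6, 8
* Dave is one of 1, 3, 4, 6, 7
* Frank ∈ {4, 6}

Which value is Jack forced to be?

2

The 8 variables draw from only 8 values {1, 2, 3, 4, 5, 6, 7, 8}, so each is used; only Dave can be 7, hence Dave = 7.
The 7 still-open variables draw from only 7 values {1, 2, 3, 4, 5, 6, 8}, so each is used; only Nate can be 1, hence Nate = 1.
The 6 still-open variables together cover exactly {2, 3, 4, 5, 6, 8} — 6 values for 6 variables — and 3 appears only in Kira's list, so Kira = 3.
The 5 still-open variables together cover exactly {2, 4, 5, 6, 8} — 5 values for 5 variables — and 2 appears only in Jack's list, so Jack = 2.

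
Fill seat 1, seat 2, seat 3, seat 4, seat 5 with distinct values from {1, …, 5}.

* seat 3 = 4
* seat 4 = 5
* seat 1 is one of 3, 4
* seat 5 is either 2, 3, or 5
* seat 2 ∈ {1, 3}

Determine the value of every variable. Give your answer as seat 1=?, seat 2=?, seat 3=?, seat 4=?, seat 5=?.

seat 1=3, seat 2=1, seat 3=4, seat 4=5, seat 5=2

seat 3 has just one choice, so seat 3 = 4. Eliminate 4 elsewhere: seat 1.
seat 4 has just one choice, so seat 4 = 5. Eliminate 5 elsewhere: seat 5.
seat 1 must be 3 (only option left). Strike 3 from seat 2, seat 5.
That leaves seat 2 = 1.
seat 5 must be 2 (only option left).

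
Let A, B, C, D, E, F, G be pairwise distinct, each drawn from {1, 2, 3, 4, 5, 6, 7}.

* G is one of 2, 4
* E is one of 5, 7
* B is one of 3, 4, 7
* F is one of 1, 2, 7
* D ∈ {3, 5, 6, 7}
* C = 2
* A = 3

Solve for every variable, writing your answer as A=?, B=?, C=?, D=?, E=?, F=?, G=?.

A=3, B=7, C=2, D=6, E=5, F=1, G=4

A must be 3 (only option left). So B, D can't be 3.
C's domain is down to {2}, so C = 2. Strike 2 from F, G.
G must be 4 (only option left). Remove 4 from B.
B has just one choice, so B = 7. Strike 7 from D, E, F.
E has just one choice, so E = 5. Eliminate 5 elsewhere: D.
F has just one choice, so F = 1.
D must be 6 (only option left).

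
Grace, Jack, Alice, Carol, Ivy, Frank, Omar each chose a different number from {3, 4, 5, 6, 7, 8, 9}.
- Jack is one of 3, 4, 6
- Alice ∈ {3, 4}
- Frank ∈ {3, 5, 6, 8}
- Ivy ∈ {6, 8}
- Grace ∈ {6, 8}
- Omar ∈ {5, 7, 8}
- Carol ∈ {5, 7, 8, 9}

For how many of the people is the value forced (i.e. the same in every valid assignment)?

Among the 7 variables, 9 fits only Carol (and all 7 values in {3, 4, 5, 6, 7, 8, 9} must be used), so Carol = 9.
Among the 6 still-open variables, 7 fits only Omar (and all 6 values in {3, 4, 5, 6, 7, 8} must be used), so Omar = 7.
The 5 still-open variables together cover exactly {3, 4, 5, 6, 8} — 5 values for 5 variables — and 5 appears only in Frank's list, so Frank = 5.
Grace and Ivy between them cover only {6, 8} — a naked pair. Remove those values from Jack.
Determined: Carol=9, Frank=5, Omar=7. The other people each still have more than one consistent value. That makes 3.

3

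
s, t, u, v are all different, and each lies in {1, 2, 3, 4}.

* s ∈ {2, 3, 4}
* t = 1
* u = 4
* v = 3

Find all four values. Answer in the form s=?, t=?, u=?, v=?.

s=2, t=1, u=4, v=3

t has just one choice, so t = 1.
u has just one choice, so u = 4. Eliminate 4 elsewhere: s.
v's domain is down to {3}, so v = 3. Eliminate 3 elsewhere: s.
s has just one choice, so s = 2.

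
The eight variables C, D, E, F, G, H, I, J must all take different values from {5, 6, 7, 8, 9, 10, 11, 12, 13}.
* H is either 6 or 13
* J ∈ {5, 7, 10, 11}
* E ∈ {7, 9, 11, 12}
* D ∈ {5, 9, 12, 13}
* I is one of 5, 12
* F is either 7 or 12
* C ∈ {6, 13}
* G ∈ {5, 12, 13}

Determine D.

9

The 8 variables draw from only 8 values {5, 6, 7, 9, 10, 11, 12, 13}, so each is used; only J can be 10, hence J = 10.
The 7 still-open variables draw from only 7 values {5, 6, 7, 9, 11, 12, 13}, so each is used; only E can be 11, hence E = 11.
The 6 still-open variables draw from only 6 values {5, 6, 7, 9, 12, 13}, so each is used; only F can be 7, hence F = 7.
The 5 still-open variables together cover exactly {5, 6, 9, 12, 13} — 5 values for 5 variables — and 9 appears only in D's list, so D = 9.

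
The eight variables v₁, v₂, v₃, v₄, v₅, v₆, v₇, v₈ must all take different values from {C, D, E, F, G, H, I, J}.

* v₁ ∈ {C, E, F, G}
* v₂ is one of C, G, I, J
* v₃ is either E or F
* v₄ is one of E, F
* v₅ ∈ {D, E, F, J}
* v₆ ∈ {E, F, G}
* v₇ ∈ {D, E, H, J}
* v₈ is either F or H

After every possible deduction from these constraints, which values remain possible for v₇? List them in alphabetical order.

D, J

Among the 8 variables, I fits only v₂ (and all 8 values in {C, D, E, F, G, H, I, J} must be used), so v₂ = I.
The 7 still-open variables draw from only 7 values {C, D, E, F, G, H, J}, so each is used; only v₁ can be C, hence v₁ = C.
The 6 still-open variables draw from only 6 values {D, E, F, G, H, J}, so each is used; only v₆ can be G, hence v₆ = G.
v₃ and v₄ share exactly the 2 values {E, F}; by pigeonhole those values go to them, so strike E, F from v₅, v₇, v₈.
v₈ must be H (only option left). Strike H from v₇.
No further eliminations apply; v₇ can still be any of D, J.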